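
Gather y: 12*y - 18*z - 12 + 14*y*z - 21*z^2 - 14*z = y*(14*z + 12) - 21*z^2 - 32*z - 12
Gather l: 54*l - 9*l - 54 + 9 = 45*l - 45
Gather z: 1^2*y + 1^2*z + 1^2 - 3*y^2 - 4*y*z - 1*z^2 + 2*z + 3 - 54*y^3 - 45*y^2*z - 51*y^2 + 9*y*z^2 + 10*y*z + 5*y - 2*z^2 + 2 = -54*y^3 - 54*y^2 + 6*y + z^2*(9*y - 3) + z*(-45*y^2 + 6*y + 3) + 6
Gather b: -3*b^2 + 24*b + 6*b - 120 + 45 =-3*b^2 + 30*b - 75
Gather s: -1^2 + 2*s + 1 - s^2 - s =-s^2 + s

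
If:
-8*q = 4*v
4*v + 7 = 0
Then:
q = 7/8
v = -7/4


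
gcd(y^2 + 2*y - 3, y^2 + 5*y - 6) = y - 1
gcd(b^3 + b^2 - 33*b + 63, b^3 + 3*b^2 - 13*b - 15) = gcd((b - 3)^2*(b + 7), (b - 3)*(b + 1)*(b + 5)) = b - 3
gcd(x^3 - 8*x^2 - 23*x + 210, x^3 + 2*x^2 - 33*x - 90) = x^2 - x - 30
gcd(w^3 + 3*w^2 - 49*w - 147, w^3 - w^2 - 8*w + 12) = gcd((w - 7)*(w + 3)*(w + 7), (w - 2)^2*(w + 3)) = w + 3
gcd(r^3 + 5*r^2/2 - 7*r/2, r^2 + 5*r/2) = r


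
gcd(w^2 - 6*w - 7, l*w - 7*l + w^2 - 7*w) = w - 7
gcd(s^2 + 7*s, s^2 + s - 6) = 1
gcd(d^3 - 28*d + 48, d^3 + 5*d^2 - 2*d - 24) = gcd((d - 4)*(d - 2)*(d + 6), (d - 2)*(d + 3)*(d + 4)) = d - 2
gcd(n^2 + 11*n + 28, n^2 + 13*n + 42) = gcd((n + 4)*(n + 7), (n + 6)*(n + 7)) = n + 7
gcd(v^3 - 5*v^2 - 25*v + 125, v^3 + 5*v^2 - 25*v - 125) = v^2 - 25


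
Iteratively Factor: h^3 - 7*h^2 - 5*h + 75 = (h - 5)*(h^2 - 2*h - 15) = (h - 5)^2*(h + 3)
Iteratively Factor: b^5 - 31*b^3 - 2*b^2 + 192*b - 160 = (b + 4)*(b^4 - 4*b^3 - 15*b^2 + 58*b - 40) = (b - 2)*(b + 4)*(b^3 - 2*b^2 - 19*b + 20) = (b - 2)*(b + 4)^2*(b^2 - 6*b + 5) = (b - 5)*(b - 2)*(b + 4)^2*(b - 1)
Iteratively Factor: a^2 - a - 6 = (a - 3)*(a + 2)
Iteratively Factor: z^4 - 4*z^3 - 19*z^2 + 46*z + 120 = (z - 4)*(z^3 - 19*z - 30) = (z - 5)*(z - 4)*(z^2 + 5*z + 6) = (z - 5)*(z - 4)*(z + 3)*(z + 2)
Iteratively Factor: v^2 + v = (v + 1)*(v)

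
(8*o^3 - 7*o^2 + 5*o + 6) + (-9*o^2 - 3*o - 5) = 8*o^3 - 16*o^2 + 2*o + 1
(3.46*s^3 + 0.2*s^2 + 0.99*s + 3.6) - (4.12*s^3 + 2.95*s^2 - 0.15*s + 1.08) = -0.66*s^3 - 2.75*s^2 + 1.14*s + 2.52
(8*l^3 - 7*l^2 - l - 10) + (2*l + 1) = 8*l^3 - 7*l^2 + l - 9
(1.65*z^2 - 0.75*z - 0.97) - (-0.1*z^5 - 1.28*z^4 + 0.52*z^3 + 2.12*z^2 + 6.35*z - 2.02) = 0.1*z^5 + 1.28*z^4 - 0.52*z^3 - 0.47*z^2 - 7.1*z + 1.05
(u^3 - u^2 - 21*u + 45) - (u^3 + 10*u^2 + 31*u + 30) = -11*u^2 - 52*u + 15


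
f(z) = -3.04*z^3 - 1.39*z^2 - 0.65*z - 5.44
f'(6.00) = -345.65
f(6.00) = -716.02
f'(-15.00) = -2010.95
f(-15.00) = 9951.56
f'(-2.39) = -46.10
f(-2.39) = 29.68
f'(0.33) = -2.56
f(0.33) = -5.92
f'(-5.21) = -233.72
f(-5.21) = 390.14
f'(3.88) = -148.73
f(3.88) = -206.46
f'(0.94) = -11.32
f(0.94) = -9.80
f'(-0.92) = -5.81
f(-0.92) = -3.65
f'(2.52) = -65.57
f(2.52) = -64.55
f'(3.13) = -98.70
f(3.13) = -114.31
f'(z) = -9.12*z^2 - 2.78*z - 0.65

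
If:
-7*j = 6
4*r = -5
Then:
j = -6/7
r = -5/4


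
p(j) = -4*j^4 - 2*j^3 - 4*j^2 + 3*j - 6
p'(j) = -16*j^3 - 6*j^2 - 8*j + 3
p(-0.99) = -14.79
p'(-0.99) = 20.56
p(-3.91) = -894.23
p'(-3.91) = 898.97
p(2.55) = -226.65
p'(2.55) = -321.72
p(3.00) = -411.00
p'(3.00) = -507.00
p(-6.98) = -9036.39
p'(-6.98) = 5207.61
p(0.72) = -7.74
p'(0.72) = -11.84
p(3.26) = -559.81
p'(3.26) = -641.18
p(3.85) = -1046.70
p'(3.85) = -1029.80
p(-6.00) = -4920.00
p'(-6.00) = 3291.00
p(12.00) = -86946.00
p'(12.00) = -28605.00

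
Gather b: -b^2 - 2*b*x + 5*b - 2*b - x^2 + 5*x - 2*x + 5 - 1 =-b^2 + b*(3 - 2*x) - x^2 + 3*x + 4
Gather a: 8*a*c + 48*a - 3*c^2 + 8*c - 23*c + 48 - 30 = a*(8*c + 48) - 3*c^2 - 15*c + 18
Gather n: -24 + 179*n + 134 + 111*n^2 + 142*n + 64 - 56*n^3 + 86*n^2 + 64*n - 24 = -56*n^3 + 197*n^2 + 385*n + 150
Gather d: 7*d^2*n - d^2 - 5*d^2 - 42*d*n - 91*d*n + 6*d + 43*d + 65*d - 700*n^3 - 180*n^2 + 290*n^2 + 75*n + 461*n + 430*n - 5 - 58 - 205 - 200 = d^2*(7*n - 6) + d*(114 - 133*n) - 700*n^3 + 110*n^2 + 966*n - 468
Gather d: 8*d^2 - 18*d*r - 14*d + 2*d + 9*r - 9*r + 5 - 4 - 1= 8*d^2 + d*(-18*r - 12)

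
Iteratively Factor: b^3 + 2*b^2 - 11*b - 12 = (b - 3)*(b^2 + 5*b + 4) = (b - 3)*(b + 4)*(b + 1)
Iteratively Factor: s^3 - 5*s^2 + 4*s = (s - 4)*(s^2 - s) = s*(s - 4)*(s - 1)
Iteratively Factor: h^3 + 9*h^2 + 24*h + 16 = (h + 4)*(h^2 + 5*h + 4) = (h + 4)^2*(h + 1)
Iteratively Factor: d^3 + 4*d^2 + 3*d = (d + 3)*(d^2 + d) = d*(d + 3)*(d + 1)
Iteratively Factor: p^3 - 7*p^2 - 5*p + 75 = (p - 5)*(p^2 - 2*p - 15) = (p - 5)*(p + 3)*(p - 5)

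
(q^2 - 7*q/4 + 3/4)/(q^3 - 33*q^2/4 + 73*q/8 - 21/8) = 2*(q - 1)/(2*q^2 - 15*q + 7)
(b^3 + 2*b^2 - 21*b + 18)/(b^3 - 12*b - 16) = (-b^3 - 2*b^2 + 21*b - 18)/(-b^3 + 12*b + 16)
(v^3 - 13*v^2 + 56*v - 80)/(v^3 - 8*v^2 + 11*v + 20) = (v - 4)/(v + 1)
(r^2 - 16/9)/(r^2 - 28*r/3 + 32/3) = (r + 4/3)/(r - 8)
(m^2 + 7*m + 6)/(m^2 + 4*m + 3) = (m + 6)/(m + 3)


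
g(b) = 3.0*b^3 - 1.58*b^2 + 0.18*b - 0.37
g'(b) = 9.0*b^2 - 3.16*b + 0.18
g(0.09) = -0.36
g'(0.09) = -0.03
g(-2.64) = -67.06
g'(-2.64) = 71.25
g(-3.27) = -122.75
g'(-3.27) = 106.75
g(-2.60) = -64.25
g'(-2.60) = 69.24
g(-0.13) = -0.43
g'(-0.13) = 0.74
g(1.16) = 2.40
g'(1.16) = 8.62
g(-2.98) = -94.33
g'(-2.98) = 89.52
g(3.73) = 134.00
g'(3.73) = 113.61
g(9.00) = 2060.27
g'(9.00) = 700.74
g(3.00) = 66.95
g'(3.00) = 71.70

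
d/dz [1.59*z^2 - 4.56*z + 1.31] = 3.18*z - 4.56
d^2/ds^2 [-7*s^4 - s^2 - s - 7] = -84*s^2 - 2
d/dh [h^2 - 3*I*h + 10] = 2*h - 3*I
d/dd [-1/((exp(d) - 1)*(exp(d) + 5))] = (exp(d) + 2)/(2*(exp(d) + 5)^2*sinh(d/2)^2)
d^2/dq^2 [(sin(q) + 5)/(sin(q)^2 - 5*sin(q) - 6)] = (-sin(q)^4 - 24*sin(q)^3 + 65*sin(q)^2 - 250*sin(q) + 250)/((sin(q) - 6)^3*(sin(q) + 1)^2)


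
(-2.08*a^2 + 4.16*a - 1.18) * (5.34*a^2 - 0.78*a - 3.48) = -11.1072*a^4 + 23.8368*a^3 - 2.3076*a^2 - 13.5564*a + 4.1064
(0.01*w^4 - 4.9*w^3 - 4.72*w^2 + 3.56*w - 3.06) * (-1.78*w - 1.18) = -0.0178*w^5 + 8.7102*w^4 + 14.1836*w^3 - 0.767200000000001*w^2 + 1.246*w + 3.6108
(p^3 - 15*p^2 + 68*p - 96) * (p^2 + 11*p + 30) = p^5 - 4*p^4 - 67*p^3 + 202*p^2 + 984*p - 2880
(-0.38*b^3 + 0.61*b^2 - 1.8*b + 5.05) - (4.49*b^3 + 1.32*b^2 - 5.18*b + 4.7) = -4.87*b^3 - 0.71*b^2 + 3.38*b + 0.35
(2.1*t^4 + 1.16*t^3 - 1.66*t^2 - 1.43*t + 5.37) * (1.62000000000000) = 3.402*t^4 + 1.8792*t^3 - 2.6892*t^2 - 2.3166*t + 8.6994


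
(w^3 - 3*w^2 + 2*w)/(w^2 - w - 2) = w*(w - 1)/(w + 1)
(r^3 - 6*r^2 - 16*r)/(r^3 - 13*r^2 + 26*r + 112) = r/(r - 7)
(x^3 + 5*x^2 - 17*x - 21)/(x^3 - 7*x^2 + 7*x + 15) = (x + 7)/(x - 5)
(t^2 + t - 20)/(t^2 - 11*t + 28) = (t + 5)/(t - 7)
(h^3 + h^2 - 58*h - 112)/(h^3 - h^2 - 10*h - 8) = (h^2 - h - 56)/(h^2 - 3*h - 4)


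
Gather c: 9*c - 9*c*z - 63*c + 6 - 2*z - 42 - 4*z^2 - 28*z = c*(-9*z - 54) - 4*z^2 - 30*z - 36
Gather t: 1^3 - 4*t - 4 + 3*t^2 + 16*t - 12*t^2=-9*t^2 + 12*t - 3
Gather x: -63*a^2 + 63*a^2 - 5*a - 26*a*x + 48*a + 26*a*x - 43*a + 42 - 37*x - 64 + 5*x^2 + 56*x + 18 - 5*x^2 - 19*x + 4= 0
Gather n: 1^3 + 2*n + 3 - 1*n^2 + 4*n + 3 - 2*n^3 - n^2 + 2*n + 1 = -2*n^3 - 2*n^2 + 8*n + 8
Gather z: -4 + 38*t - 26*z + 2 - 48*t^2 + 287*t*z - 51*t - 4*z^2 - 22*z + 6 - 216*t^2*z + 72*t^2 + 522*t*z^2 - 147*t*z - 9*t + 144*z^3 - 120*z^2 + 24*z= 24*t^2 - 22*t + 144*z^3 + z^2*(522*t - 124) + z*(-216*t^2 + 140*t - 24) + 4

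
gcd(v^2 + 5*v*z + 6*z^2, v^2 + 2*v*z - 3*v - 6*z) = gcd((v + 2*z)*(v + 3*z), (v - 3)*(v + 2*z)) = v + 2*z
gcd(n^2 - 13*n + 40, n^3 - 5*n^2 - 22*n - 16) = n - 8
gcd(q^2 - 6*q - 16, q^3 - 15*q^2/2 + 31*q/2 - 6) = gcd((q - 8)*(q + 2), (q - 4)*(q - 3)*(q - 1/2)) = 1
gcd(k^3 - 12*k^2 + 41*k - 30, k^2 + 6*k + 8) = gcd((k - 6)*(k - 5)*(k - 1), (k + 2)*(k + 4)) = 1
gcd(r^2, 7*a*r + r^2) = r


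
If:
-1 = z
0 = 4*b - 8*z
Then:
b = -2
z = -1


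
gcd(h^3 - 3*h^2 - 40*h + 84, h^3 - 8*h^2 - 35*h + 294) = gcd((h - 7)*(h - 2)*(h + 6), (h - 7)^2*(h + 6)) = h^2 - h - 42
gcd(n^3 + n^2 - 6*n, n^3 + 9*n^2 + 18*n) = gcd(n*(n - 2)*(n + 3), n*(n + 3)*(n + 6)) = n^2 + 3*n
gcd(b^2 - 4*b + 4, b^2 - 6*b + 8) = b - 2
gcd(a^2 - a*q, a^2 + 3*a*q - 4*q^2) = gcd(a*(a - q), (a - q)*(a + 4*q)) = -a + q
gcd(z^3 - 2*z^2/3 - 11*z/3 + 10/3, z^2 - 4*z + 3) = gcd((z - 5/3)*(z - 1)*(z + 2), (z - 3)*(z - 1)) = z - 1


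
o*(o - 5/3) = o^2 - 5*o/3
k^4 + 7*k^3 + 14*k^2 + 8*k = k*(k + 1)*(k + 2)*(k + 4)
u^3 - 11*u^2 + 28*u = u*(u - 7)*(u - 4)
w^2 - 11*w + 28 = (w - 7)*(w - 4)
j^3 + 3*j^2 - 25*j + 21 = (j - 3)*(j - 1)*(j + 7)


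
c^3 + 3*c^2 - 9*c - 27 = (c - 3)*(c + 3)^2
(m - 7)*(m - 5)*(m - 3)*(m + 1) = m^4 - 14*m^3 + 56*m^2 - 34*m - 105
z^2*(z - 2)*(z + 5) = z^4 + 3*z^3 - 10*z^2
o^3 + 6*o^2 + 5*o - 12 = (o - 1)*(o + 3)*(o + 4)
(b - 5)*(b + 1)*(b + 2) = b^3 - 2*b^2 - 13*b - 10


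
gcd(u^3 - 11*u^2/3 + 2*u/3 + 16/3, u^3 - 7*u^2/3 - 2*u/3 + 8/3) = u^2 - u - 2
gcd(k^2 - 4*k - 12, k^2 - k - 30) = k - 6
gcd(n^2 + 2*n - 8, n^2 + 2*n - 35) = 1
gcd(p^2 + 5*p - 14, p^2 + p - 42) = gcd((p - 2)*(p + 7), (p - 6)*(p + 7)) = p + 7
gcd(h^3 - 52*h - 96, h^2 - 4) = h + 2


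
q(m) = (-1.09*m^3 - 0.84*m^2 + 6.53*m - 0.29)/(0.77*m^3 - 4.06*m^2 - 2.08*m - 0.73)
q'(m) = (-3.27*m^2 - 1.68*m + 6.53)/(0.77*m^3 - 4.06*m^2 - 2.08*m - 0.73) + (-2.31*m^2 + 8.12*m + 2.08)*(-1.09*m^3 - 0.84*m^2 + 6.53*m - 0.29)/(0.77*m^3 - 4.06*m^2 - 2.08*m - 0.73)^2 = (-4.44089209850063e-16*m^5 + 5.0722*m^4 - 5.5218*m^3 + 31.316*m^2 - 1.1284*m - 5.3701)/(0.5929*m^6 - 6.2524*m^5 + 13.2804*m^4 + 15.7654*m^3 + 10.254*m^2 + 3.0368*m + 0.5329)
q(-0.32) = 4.81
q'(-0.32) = -6.14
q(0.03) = 0.12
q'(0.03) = -8.48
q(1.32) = -0.50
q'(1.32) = 0.65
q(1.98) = -0.06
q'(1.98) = 0.69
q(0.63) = -0.93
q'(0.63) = 0.48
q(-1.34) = 1.12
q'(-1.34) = 1.63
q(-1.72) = 0.65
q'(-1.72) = 0.94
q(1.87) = -0.13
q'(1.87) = 0.67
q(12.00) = -2.67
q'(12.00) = 0.19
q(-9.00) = -0.77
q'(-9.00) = 0.05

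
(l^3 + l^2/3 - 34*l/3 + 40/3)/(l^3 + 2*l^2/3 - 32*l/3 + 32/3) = (3*l - 5)/(3*l - 4)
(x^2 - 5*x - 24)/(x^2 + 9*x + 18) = (x - 8)/(x + 6)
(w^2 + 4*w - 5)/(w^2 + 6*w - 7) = (w + 5)/(w + 7)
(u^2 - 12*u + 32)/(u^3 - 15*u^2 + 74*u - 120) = (u - 8)/(u^2 - 11*u + 30)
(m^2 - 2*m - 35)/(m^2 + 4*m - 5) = (m - 7)/(m - 1)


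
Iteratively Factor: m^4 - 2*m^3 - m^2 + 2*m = (m - 2)*(m^3 - m) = (m - 2)*(m + 1)*(m^2 - m) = m*(m - 2)*(m + 1)*(m - 1)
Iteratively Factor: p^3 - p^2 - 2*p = (p - 2)*(p^2 + p) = p*(p - 2)*(p + 1)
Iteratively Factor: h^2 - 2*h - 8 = (h - 4)*(h + 2)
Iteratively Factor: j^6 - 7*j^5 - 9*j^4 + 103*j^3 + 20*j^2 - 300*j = (j - 5)*(j^5 - 2*j^4 - 19*j^3 + 8*j^2 + 60*j) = j*(j - 5)*(j^4 - 2*j^3 - 19*j^2 + 8*j + 60) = j*(j - 5)^2*(j^3 + 3*j^2 - 4*j - 12) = j*(j - 5)^2*(j + 2)*(j^2 + j - 6) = j*(j - 5)^2*(j - 2)*(j + 2)*(j + 3)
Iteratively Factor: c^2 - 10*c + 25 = (c - 5)*(c - 5)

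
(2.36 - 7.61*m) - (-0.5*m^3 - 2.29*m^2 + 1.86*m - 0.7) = 0.5*m^3 + 2.29*m^2 - 9.47*m + 3.06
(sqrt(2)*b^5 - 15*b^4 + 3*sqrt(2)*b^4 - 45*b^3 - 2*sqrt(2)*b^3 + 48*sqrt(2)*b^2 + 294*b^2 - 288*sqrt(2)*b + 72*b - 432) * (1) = sqrt(2)*b^5 - 15*b^4 + 3*sqrt(2)*b^4 - 45*b^3 - 2*sqrt(2)*b^3 + 48*sqrt(2)*b^2 + 294*b^2 - 288*sqrt(2)*b + 72*b - 432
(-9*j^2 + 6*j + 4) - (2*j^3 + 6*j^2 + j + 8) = -2*j^3 - 15*j^2 + 5*j - 4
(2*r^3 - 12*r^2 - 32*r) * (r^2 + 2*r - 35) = 2*r^5 - 8*r^4 - 126*r^3 + 356*r^2 + 1120*r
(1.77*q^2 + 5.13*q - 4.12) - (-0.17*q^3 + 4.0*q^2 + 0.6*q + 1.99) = 0.17*q^3 - 2.23*q^2 + 4.53*q - 6.11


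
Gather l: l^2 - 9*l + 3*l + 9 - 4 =l^2 - 6*l + 5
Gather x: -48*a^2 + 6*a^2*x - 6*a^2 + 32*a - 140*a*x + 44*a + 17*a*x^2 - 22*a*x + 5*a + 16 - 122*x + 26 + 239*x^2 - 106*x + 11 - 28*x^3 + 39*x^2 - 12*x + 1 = -54*a^2 + 81*a - 28*x^3 + x^2*(17*a + 278) + x*(6*a^2 - 162*a - 240) + 54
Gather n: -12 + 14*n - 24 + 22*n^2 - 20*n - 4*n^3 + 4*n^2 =-4*n^3 + 26*n^2 - 6*n - 36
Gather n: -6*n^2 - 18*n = -6*n^2 - 18*n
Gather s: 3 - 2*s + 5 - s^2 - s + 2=-s^2 - 3*s + 10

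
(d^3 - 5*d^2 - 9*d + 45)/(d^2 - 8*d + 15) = d + 3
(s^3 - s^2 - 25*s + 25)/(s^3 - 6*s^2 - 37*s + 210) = (s^2 + 4*s - 5)/(s^2 - s - 42)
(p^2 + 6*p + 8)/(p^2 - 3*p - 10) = (p + 4)/(p - 5)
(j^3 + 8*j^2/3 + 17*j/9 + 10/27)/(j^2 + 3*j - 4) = (27*j^3 + 72*j^2 + 51*j + 10)/(27*(j^2 + 3*j - 4))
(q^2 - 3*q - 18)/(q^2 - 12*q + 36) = (q + 3)/(q - 6)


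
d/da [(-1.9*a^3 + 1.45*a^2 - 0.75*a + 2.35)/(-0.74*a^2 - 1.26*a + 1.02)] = (1.406*a^4 + 4.788*a^3 - 8.196*a^2 + 6.436*a + 2.196)/(0.5476*a^4 + 1.8648*a^3 + 0.0780000000000001*a^2 - 2.5704*a + 1.0404)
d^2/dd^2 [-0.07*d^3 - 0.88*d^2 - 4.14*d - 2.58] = -0.42*d - 1.76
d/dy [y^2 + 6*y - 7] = 2*y + 6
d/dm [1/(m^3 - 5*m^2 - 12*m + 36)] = (-3*m^2 + 10*m + 12)/(m^3 - 5*m^2 - 12*m + 36)^2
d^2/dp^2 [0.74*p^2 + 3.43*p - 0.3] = 1.48000000000000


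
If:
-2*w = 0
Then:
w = 0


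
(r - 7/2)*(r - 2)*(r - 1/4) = r^3 - 23*r^2/4 + 67*r/8 - 7/4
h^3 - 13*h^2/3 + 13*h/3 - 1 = (h - 3)*(h - 1)*(h - 1/3)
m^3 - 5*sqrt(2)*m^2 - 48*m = m*(m - 8*sqrt(2))*(m + 3*sqrt(2))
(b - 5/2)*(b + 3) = b^2 + b/2 - 15/2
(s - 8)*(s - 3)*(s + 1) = s^3 - 10*s^2 + 13*s + 24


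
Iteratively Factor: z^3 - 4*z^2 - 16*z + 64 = (z - 4)*(z^2 - 16) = (z - 4)^2*(z + 4)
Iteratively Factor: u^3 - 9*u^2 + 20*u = (u - 4)*(u^2 - 5*u) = u*(u - 4)*(u - 5)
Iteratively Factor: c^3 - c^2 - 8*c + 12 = (c - 2)*(c^2 + c - 6) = (c - 2)*(c + 3)*(c - 2)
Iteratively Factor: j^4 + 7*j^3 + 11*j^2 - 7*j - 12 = (j + 4)*(j^3 + 3*j^2 - j - 3) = (j - 1)*(j + 4)*(j^2 + 4*j + 3) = (j - 1)*(j + 3)*(j + 4)*(j + 1)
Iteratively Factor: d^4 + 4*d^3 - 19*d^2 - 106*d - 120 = (d + 2)*(d^3 + 2*d^2 - 23*d - 60) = (d - 5)*(d + 2)*(d^2 + 7*d + 12) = (d - 5)*(d + 2)*(d + 3)*(d + 4)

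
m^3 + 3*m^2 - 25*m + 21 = (m - 3)*(m - 1)*(m + 7)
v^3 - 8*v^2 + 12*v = v*(v - 6)*(v - 2)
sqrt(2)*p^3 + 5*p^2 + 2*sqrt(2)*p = p*(p + 2*sqrt(2))*(sqrt(2)*p + 1)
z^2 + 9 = (z - 3*I)*(z + 3*I)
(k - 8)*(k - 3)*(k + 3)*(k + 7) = k^4 - k^3 - 65*k^2 + 9*k + 504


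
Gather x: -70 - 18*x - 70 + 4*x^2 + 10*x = 4*x^2 - 8*x - 140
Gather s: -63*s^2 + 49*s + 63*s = -63*s^2 + 112*s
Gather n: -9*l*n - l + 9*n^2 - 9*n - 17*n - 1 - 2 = -l + 9*n^2 + n*(-9*l - 26) - 3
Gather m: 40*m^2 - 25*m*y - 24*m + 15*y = 40*m^2 + m*(-25*y - 24) + 15*y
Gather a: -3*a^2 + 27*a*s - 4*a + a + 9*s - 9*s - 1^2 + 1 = -3*a^2 + a*(27*s - 3)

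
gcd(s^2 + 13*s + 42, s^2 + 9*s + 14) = s + 7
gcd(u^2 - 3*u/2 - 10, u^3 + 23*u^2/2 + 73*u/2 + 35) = u + 5/2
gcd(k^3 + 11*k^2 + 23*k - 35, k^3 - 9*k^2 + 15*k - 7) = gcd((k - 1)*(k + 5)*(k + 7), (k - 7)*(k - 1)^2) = k - 1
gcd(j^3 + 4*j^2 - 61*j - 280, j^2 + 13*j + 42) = j + 7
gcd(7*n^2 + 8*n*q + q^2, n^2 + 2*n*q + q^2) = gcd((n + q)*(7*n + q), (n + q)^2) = n + q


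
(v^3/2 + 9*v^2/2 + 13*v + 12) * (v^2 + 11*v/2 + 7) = v^5/2 + 29*v^4/4 + 165*v^3/4 + 115*v^2 + 157*v + 84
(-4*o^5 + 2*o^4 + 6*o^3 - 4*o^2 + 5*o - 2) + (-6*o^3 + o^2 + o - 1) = -4*o^5 + 2*o^4 - 3*o^2 + 6*o - 3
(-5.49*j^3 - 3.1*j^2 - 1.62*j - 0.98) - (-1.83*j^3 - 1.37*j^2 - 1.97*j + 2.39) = -3.66*j^3 - 1.73*j^2 + 0.35*j - 3.37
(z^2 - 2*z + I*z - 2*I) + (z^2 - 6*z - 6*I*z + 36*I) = 2*z^2 - 8*z - 5*I*z + 34*I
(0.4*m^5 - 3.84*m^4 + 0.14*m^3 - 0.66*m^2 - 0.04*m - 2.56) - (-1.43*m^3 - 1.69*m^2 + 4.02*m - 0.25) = 0.4*m^5 - 3.84*m^4 + 1.57*m^3 + 1.03*m^2 - 4.06*m - 2.31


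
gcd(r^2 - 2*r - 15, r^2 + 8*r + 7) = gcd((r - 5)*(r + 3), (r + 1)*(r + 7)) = 1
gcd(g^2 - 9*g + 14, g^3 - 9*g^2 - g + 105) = g - 7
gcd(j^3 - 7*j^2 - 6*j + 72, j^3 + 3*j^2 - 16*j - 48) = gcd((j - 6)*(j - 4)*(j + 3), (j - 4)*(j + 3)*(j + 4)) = j^2 - j - 12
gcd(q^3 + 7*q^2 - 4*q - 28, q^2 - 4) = q^2 - 4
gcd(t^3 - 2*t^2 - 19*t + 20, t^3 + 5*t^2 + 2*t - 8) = t^2 + 3*t - 4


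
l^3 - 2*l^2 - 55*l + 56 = (l - 8)*(l - 1)*(l + 7)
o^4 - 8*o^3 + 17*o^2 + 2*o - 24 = (o - 4)*(o - 3)*(o - 2)*(o + 1)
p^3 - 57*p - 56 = (p - 8)*(p + 1)*(p + 7)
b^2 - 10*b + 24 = (b - 6)*(b - 4)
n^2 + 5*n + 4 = (n + 1)*(n + 4)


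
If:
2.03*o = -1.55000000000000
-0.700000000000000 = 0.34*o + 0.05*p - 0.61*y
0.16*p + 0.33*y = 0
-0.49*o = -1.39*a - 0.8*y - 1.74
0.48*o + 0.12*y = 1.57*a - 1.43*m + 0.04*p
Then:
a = -1.88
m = -1.89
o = -0.76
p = -1.27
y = 0.62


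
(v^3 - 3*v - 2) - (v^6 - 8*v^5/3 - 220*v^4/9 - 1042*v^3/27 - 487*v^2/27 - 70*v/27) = -v^6 + 8*v^5/3 + 220*v^4/9 + 1069*v^3/27 + 487*v^2/27 - 11*v/27 - 2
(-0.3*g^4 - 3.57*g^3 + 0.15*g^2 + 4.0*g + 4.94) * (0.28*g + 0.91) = -0.084*g^5 - 1.2726*g^4 - 3.2067*g^3 + 1.2565*g^2 + 5.0232*g + 4.4954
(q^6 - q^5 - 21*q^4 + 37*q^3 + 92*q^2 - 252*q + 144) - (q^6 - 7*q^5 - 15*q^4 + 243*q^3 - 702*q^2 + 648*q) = 6*q^5 - 6*q^4 - 206*q^3 + 794*q^2 - 900*q + 144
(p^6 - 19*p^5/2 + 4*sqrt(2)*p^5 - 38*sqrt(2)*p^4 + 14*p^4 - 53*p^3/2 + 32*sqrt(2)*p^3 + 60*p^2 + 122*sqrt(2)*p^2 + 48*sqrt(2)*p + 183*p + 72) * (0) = 0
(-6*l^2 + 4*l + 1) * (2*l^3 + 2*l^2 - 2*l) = -12*l^5 - 4*l^4 + 22*l^3 - 6*l^2 - 2*l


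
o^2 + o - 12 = (o - 3)*(o + 4)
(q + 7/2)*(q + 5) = q^2 + 17*q/2 + 35/2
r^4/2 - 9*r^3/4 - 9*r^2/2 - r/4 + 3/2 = (r/2 + 1/2)*(r - 6)*(r - 1/2)*(r + 1)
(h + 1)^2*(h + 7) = h^3 + 9*h^2 + 15*h + 7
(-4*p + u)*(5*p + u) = -20*p^2 + p*u + u^2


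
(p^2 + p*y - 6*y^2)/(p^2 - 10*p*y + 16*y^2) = (-p - 3*y)/(-p + 8*y)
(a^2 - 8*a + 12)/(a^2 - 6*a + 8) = (a - 6)/(a - 4)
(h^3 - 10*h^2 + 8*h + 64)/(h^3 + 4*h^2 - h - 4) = (h^3 - 10*h^2 + 8*h + 64)/(h^3 + 4*h^2 - h - 4)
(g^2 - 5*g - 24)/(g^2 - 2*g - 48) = (g + 3)/(g + 6)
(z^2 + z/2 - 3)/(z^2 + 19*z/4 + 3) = 2*(2*z^2 + z - 6)/(4*z^2 + 19*z + 12)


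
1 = 1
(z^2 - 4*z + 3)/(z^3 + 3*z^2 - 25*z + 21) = 1/(z + 7)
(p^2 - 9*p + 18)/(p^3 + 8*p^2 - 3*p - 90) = (p - 6)/(p^2 + 11*p + 30)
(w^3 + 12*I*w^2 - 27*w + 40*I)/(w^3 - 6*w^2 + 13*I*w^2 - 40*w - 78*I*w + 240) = (w - I)/(w - 6)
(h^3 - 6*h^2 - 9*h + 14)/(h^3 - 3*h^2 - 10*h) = (h^2 - 8*h + 7)/(h*(h - 5))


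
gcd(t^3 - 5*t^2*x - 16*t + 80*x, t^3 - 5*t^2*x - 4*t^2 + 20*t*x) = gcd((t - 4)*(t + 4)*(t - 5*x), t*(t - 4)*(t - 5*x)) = -t^2 + 5*t*x + 4*t - 20*x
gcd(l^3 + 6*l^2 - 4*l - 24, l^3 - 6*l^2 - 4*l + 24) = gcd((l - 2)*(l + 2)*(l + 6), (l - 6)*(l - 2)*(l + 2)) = l^2 - 4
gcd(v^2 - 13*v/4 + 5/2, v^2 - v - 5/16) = v - 5/4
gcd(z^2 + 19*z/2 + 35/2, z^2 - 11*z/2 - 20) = z + 5/2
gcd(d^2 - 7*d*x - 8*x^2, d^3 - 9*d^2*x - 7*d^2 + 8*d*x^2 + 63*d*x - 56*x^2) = -d + 8*x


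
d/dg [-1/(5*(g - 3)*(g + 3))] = 2*g/(5*(g - 3)^2*(g + 3)^2)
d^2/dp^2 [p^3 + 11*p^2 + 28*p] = 6*p + 22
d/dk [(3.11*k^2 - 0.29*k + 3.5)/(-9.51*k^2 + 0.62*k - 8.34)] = (-0.829699999999999*k^2 + 14.6952*k + 0.2486)/(90.4401*k^4 - 11.7924*k^3 + 159.0112*k^2 - 10.3416*k + 69.5556)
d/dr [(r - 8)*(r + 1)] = 2*r - 7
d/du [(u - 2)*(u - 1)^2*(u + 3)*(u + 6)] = 5*u^4 + 20*u^3 - 39*u^2 - 58*u + 72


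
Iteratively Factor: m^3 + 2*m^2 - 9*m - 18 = (m - 3)*(m^2 + 5*m + 6) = (m - 3)*(m + 2)*(m + 3)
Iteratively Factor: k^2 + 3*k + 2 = (k + 1)*(k + 2)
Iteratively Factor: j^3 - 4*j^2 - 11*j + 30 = (j + 3)*(j^2 - 7*j + 10) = (j - 5)*(j + 3)*(j - 2)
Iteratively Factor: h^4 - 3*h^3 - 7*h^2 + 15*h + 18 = (h + 1)*(h^3 - 4*h^2 - 3*h + 18) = (h - 3)*(h + 1)*(h^2 - h - 6) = (h - 3)*(h + 1)*(h + 2)*(h - 3)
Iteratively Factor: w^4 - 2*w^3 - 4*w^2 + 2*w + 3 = (w + 1)*(w^3 - 3*w^2 - w + 3) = (w + 1)^2*(w^2 - 4*w + 3) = (w - 3)*(w + 1)^2*(w - 1)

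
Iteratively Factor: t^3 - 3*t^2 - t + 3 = (t + 1)*(t^2 - 4*t + 3) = (t - 3)*(t + 1)*(t - 1)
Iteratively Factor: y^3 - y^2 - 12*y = (y)*(y^2 - y - 12) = y*(y + 3)*(y - 4)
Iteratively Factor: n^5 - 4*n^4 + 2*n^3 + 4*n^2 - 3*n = (n - 1)*(n^4 - 3*n^3 - n^2 + 3*n) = (n - 1)*(n + 1)*(n^3 - 4*n^2 + 3*n) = (n - 3)*(n - 1)*(n + 1)*(n^2 - n) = (n - 3)*(n - 1)^2*(n + 1)*(n)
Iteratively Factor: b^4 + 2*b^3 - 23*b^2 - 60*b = (b + 4)*(b^3 - 2*b^2 - 15*b) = (b - 5)*(b + 4)*(b^2 + 3*b) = (b - 5)*(b + 3)*(b + 4)*(b)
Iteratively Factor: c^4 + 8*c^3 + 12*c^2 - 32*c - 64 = (c + 4)*(c^3 + 4*c^2 - 4*c - 16) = (c + 4)^2*(c^2 - 4) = (c - 2)*(c + 4)^2*(c + 2)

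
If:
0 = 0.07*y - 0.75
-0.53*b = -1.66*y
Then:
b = 33.56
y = 10.71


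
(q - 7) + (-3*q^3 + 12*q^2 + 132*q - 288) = -3*q^3 + 12*q^2 + 133*q - 295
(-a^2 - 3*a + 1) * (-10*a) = 10*a^3 + 30*a^2 - 10*a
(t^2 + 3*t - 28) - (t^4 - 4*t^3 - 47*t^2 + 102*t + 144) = -t^4 + 4*t^3 + 48*t^2 - 99*t - 172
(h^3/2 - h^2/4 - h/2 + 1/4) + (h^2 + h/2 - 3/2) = h^3/2 + 3*h^2/4 - 5/4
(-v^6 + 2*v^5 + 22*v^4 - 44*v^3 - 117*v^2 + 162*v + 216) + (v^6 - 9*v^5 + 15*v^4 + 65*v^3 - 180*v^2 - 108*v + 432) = -7*v^5 + 37*v^4 + 21*v^3 - 297*v^2 + 54*v + 648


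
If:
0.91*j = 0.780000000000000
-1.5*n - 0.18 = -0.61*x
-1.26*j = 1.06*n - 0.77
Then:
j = 0.86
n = -0.29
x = -0.42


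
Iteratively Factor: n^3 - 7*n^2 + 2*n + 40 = (n + 2)*(n^2 - 9*n + 20) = (n - 4)*(n + 2)*(n - 5)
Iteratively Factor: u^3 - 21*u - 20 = (u + 4)*(u^2 - 4*u - 5) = (u + 1)*(u + 4)*(u - 5)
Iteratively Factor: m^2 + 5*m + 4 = (m + 4)*(m + 1)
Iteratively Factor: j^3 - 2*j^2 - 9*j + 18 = (j - 3)*(j^2 + j - 6) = (j - 3)*(j - 2)*(j + 3)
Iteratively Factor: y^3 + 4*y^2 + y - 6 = (y + 2)*(y^2 + 2*y - 3) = (y + 2)*(y + 3)*(y - 1)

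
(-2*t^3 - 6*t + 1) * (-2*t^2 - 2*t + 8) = 4*t^5 + 4*t^4 - 4*t^3 + 10*t^2 - 50*t + 8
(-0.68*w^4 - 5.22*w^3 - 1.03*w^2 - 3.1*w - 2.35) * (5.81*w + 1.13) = -3.9508*w^5 - 31.0966*w^4 - 11.8829*w^3 - 19.1749*w^2 - 17.1565*w - 2.6555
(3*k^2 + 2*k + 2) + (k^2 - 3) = 4*k^2 + 2*k - 1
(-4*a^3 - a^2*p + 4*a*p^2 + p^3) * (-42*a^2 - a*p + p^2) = 168*a^5 + 46*a^4*p - 171*a^3*p^2 - 47*a^2*p^3 + 3*a*p^4 + p^5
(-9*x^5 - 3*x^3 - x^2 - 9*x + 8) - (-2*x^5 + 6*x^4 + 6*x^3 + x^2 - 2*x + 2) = -7*x^5 - 6*x^4 - 9*x^3 - 2*x^2 - 7*x + 6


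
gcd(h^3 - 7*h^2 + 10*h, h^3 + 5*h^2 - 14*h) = h^2 - 2*h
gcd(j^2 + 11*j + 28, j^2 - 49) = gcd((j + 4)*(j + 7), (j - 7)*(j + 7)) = j + 7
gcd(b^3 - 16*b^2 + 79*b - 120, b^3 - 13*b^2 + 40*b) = b^2 - 13*b + 40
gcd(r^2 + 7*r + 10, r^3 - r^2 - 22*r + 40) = r + 5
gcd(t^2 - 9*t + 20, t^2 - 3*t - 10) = t - 5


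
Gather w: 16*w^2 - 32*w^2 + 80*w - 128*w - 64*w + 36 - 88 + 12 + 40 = -16*w^2 - 112*w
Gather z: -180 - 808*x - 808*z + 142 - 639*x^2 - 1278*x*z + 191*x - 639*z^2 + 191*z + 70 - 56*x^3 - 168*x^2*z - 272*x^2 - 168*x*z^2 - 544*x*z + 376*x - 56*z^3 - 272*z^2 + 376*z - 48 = -56*x^3 - 911*x^2 - 241*x - 56*z^3 + z^2*(-168*x - 911) + z*(-168*x^2 - 1822*x - 241) - 16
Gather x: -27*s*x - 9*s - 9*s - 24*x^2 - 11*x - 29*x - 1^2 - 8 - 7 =-18*s - 24*x^2 + x*(-27*s - 40) - 16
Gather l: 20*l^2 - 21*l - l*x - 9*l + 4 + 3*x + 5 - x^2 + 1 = 20*l^2 + l*(-x - 30) - x^2 + 3*x + 10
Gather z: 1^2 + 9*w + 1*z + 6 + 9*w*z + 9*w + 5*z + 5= 18*w + z*(9*w + 6) + 12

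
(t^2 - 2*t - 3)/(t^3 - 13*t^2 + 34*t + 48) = (t - 3)/(t^2 - 14*t + 48)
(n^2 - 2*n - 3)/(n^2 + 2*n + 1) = (n - 3)/(n + 1)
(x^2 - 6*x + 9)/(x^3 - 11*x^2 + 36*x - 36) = (x - 3)/(x^2 - 8*x + 12)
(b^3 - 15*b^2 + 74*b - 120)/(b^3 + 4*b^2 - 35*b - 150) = (b^2 - 9*b + 20)/(b^2 + 10*b + 25)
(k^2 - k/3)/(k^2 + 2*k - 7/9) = 3*k/(3*k + 7)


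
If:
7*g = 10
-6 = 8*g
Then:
No Solution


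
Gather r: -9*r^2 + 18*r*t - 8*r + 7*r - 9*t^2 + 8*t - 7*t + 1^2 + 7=-9*r^2 + r*(18*t - 1) - 9*t^2 + t + 8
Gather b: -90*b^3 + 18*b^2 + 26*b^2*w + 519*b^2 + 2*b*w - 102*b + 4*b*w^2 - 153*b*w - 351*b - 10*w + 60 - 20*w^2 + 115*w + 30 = -90*b^3 + b^2*(26*w + 537) + b*(4*w^2 - 151*w - 453) - 20*w^2 + 105*w + 90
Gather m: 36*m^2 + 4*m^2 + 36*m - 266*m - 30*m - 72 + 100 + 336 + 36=40*m^2 - 260*m + 400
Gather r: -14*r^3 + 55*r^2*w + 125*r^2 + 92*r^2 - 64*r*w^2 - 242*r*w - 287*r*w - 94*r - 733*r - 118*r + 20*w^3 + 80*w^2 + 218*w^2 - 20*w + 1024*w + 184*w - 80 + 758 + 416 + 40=-14*r^3 + r^2*(55*w + 217) + r*(-64*w^2 - 529*w - 945) + 20*w^3 + 298*w^2 + 1188*w + 1134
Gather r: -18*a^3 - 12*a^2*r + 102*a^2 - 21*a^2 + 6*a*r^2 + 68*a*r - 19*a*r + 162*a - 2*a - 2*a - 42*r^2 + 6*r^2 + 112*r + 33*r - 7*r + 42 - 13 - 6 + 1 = -18*a^3 + 81*a^2 + 158*a + r^2*(6*a - 36) + r*(-12*a^2 + 49*a + 138) + 24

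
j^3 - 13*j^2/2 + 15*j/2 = j*(j - 5)*(j - 3/2)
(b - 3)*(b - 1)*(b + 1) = b^3 - 3*b^2 - b + 3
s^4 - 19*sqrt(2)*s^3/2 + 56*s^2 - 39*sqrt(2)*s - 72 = (s - 4*sqrt(2))*(s - 3*sqrt(2))^2*(s + sqrt(2)/2)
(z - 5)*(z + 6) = z^2 + z - 30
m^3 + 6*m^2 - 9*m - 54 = (m - 3)*(m + 3)*(m + 6)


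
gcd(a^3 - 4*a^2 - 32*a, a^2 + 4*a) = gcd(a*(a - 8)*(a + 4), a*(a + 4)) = a^2 + 4*a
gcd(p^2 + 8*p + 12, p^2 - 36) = p + 6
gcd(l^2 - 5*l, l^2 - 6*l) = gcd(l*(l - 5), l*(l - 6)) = l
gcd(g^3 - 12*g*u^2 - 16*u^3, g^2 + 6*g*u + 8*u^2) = g + 2*u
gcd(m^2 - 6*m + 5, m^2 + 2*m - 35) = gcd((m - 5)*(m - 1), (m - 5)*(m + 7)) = m - 5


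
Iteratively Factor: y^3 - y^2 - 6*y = (y - 3)*(y^2 + 2*y) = (y - 3)*(y + 2)*(y)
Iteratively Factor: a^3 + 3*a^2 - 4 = (a + 2)*(a^2 + a - 2) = (a - 1)*(a + 2)*(a + 2)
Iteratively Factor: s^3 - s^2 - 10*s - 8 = (s - 4)*(s^2 + 3*s + 2) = (s - 4)*(s + 1)*(s + 2)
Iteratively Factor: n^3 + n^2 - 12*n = (n + 4)*(n^2 - 3*n) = (n - 3)*(n + 4)*(n)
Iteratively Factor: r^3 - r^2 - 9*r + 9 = (r - 3)*(r^2 + 2*r - 3) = (r - 3)*(r + 3)*(r - 1)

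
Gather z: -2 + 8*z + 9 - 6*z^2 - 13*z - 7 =-6*z^2 - 5*z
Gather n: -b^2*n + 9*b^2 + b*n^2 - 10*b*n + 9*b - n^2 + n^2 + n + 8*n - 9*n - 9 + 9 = 9*b^2 + b*n^2 + 9*b + n*(-b^2 - 10*b)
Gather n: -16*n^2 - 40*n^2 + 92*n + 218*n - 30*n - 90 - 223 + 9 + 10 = -56*n^2 + 280*n - 294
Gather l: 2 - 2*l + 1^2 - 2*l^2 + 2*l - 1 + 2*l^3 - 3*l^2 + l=2*l^3 - 5*l^2 + l + 2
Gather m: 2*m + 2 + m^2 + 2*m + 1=m^2 + 4*m + 3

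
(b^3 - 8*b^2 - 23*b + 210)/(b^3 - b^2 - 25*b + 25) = (b^2 - 13*b + 42)/(b^2 - 6*b + 5)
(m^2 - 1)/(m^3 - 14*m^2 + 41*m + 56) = (m - 1)/(m^2 - 15*m + 56)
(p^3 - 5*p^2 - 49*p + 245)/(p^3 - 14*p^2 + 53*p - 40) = (p^2 - 49)/(p^2 - 9*p + 8)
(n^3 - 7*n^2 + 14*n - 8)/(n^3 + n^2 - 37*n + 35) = (n^2 - 6*n + 8)/(n^2 + 2*n - 35)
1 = 1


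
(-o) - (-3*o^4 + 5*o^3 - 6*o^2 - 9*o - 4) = 3*o^4 - 5*o^3 + 6*o^2 + 8*o + 4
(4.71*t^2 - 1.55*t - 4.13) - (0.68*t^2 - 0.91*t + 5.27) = 4.03*t^2 - 0.64*t - 9.4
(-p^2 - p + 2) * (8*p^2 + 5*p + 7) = -8*p^4 - 13*p^3 + 4*p^2 + 3*p + 14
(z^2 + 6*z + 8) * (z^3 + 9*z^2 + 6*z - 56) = z^5 + 15*z^4 + 68*z^3 + 52*z^2 - 288*z - 448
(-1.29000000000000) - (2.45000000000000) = -3.74000000000000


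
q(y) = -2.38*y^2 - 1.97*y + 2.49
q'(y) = -4.76*y - 1.97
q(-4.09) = -29.27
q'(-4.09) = 17.50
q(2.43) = -16.35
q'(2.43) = -13.54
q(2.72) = -20.48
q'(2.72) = -14.92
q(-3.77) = -23.91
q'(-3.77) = 15.98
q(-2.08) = -3.71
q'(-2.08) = 7.93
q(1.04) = -2.13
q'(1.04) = -6.92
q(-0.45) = 2.89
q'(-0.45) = 0.17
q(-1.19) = 1.46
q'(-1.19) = 3.69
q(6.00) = -95.01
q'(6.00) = -30.53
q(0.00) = 2.49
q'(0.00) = -1.97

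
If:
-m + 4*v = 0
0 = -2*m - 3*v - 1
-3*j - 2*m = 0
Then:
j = 8/33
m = -4/11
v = -1/11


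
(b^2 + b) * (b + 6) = b^3 + 7*b^2 + 6*b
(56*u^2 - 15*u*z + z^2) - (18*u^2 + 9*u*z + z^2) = 38*u^2 - 24*u*z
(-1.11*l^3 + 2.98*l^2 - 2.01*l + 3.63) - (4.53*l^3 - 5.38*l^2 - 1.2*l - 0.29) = -5.64*l^3 + 8.36*l^2 - 0.81*l + 3.92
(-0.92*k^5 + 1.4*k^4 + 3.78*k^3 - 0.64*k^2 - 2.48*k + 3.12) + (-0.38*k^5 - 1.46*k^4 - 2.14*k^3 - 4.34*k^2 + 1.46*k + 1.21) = -1.3*k^5 - 0.0600000000000001*k^4 + 1.64*k^3 - 4.98*k^2 - 1.02*k + 4.33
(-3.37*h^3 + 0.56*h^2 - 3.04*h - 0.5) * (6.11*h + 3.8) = -20.5907*h^4 - 9.3844*h^3 - 16.4464*h^2 - 14.607*h - 1.9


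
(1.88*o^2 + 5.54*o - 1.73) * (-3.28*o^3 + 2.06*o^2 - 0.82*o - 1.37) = -6.1664*o^5 - 14.2984*o^4 + 15.5452*o^3 - 10.6822*o^2 - 6.1712*o + 2.3701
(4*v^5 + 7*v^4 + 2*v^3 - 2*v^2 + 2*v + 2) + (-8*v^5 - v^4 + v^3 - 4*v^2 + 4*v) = -4*v^5 + 6*v^4 + 3*v^3 - 6*v^2 + 6*v + 2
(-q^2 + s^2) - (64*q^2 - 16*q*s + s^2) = -65*q^2 + 16*q*s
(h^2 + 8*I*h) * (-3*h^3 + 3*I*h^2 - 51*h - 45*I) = -3*h^5 - 21*I*h^4 - 75*h^3 - 453*I*h^2 + 360*h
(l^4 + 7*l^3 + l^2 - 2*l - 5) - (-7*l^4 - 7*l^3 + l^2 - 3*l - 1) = 8*l^4 + 14*l^3 + l - 4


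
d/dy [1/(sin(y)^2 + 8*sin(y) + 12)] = -2*(sin(y) + 4)*cos(y)/(sin(y)^2 + 8*sin(y) + 12)^2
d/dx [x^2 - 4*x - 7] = 2*x - 4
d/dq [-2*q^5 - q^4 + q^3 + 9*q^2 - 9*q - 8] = -10*q^4 - 4*q^3 + 3*q^2 + 18*q - 9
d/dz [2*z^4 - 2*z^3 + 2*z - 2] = 8*z^3 - 6*z^2 + 2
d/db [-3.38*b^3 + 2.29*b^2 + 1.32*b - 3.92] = -10.14*b^2 + 4.58*b + 1.32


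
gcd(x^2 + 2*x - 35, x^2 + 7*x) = x + 7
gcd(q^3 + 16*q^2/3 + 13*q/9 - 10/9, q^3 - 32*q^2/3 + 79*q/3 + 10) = 1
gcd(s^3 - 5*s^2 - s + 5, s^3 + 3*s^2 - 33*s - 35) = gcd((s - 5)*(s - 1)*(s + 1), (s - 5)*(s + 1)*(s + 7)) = s^2 - 4*s - 5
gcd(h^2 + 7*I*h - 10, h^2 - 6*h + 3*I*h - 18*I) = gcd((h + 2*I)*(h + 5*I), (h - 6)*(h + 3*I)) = 1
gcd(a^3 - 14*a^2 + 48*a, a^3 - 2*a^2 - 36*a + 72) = a - 6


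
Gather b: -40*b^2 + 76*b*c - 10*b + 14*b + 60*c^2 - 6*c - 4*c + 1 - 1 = -40*b^2 + b*(76*c + 4) + 60*c^2 - 10*c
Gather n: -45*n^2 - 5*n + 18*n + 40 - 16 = -45*n^2 + 13*n + 24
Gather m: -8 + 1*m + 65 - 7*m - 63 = -6*m - 6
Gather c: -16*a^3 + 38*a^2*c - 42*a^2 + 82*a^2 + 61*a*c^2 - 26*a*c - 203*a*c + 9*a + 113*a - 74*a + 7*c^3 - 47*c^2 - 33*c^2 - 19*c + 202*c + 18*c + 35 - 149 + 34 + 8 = -16*a^3 + 40*a^2 + 48*a + 7*c^3 + c^2*(61*a - 80) + c*(38*a^2 - 229*a + 201) - 72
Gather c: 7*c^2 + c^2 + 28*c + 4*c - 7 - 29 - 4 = 8*c^2 + 32*c - 40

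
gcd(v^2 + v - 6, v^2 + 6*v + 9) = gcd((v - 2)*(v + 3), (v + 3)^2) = v + 3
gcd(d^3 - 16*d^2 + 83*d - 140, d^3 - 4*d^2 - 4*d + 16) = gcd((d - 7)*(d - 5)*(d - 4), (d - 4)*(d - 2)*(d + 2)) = d - 4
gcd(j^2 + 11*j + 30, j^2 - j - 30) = j + 5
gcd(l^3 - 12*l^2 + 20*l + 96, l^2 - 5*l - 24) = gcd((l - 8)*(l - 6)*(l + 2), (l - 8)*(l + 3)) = l - 8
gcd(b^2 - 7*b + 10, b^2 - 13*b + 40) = b - 5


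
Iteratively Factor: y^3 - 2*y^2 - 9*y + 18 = (y - 2)*(y^2 - 9) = (y - 3)*(y - 2)*(y + 3)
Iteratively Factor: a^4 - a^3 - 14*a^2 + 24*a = (a - 2)*(a^3 + a^2 - 12*a) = (a - 3)*(a - 2)*(a^2 + 4*a) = a*(a - 3)*(a - 2)*(a + 4)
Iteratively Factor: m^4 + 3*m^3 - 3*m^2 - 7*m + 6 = (m - 1)*(m^3 + 4*m^2 + m - 6) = (m - 1)*(m + 3)*(m^2 + m - 2) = (m - 1)^2*(m + 3)*(m + 2)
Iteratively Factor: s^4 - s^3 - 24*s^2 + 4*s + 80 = (s - 5)*(s^3 + 4*s^2 - 4*s - 16) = (s - 5)*(s + 4)*(s^2 - 4) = (s - 5)*(s + 2)*(s + 4)*(s - 2)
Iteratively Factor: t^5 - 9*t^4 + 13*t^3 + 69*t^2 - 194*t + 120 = (t + 3)*(t^4 - 12*t^3 + 49*t^2 - 78*t + 40) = (t - 2)*(t + 3)*(t^3 - 10*t^2 + 29*t - 20) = (t - 5)*(t - 2)*(t + 3)*(t^2 - 5*t + 4) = (t - 5)*(t - 2)*(t - 1)*(t + 3)*(t - 4)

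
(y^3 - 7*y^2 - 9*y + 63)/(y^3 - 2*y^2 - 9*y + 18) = (y - 7)/(y - 2)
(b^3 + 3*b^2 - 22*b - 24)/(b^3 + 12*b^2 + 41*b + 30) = (b - 4)/(b + 5)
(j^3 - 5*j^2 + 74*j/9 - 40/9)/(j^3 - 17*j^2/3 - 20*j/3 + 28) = (9*j^2 - 27*j + 20)/(3*(3*j^2 - 11*j - 42))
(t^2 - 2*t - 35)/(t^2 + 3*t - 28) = (t^2 - 2*t - 35)/(t^2 + 3*t - 28)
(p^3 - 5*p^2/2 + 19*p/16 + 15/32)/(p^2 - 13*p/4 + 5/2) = (8*p^2 - 10*p - 3)/(8*(p - 2))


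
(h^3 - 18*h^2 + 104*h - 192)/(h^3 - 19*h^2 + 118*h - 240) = (h - 4)/(h - 5)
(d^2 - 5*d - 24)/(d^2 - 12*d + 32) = (d + 3)/(d - 4)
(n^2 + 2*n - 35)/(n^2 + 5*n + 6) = (n^2 + 2*n - 35)/(n^2 + 5*n + 6)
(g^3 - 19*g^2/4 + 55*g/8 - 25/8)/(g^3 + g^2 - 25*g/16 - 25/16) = 2*(2*g^2 - 7*g + 5)/(4*g^2 + 9*g + 5)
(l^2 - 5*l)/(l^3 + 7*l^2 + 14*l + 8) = l*(l - 5)/(l^3 + 7*l^2 + 14*l + 8)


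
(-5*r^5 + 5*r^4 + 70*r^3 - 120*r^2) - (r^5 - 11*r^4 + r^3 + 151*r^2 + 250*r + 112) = -6*r^5 + 16*r^4 + 69*r^3 - 271*r^2 - 250*r - 112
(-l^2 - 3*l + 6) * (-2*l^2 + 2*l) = 2*l^4 + 4*l^3 - 18*l^2 + 12*l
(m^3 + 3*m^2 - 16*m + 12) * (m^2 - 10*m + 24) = m^5 - 7*m^4 - 22*m^3 + 244*m^2 - 504*m + 288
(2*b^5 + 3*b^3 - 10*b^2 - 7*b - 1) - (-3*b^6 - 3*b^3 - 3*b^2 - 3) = 3*b^6 + 2*b^5 + 6*b^3 - 7*b^2 - 7*b + 2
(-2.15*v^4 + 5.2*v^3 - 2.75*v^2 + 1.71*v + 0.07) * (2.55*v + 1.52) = -5.4825*v^5 + 9.992*v^4 + 0.891500000000002*v^3 + 0.1805*v^2 + 2.7777*v + 0.1064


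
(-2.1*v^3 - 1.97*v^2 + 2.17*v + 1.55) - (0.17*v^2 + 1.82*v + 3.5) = -2.1*v^3 - 2.14*v^2 + 0.35*v - 1.95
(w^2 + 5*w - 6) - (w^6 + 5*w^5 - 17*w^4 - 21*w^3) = -w^6 - 5*w^5 + 17*w^4 + 21*w^3 + w^2 + 5*w - 6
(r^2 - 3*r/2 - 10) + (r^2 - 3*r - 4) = 2*r^2 - 9*r/2 - 14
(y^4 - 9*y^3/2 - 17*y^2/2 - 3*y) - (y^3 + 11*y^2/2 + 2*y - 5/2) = y^4 - 11*y^3/2 - 14*y^2 - 5*y + 5/2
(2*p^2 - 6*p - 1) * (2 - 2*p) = -4*p^3 + 16*p^2 - 10*p - 2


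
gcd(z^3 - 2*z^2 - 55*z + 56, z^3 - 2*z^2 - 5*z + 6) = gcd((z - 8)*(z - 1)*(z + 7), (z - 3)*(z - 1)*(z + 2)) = z - 1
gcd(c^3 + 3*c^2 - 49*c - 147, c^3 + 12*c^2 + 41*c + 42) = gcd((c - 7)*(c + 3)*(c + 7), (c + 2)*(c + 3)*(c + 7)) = c^2 + 10*c + 21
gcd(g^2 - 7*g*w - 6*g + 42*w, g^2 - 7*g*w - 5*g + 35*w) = -g + 7*w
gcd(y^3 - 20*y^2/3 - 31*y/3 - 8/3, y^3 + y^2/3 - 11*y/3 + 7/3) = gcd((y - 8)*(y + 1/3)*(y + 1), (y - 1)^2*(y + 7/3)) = 1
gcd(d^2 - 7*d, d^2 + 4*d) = d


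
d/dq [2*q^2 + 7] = 4*q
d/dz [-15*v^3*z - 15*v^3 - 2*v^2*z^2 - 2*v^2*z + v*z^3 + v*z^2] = v*(-15*v^2 - 4*v*z - 2*v + 3*z^2 + 2*z)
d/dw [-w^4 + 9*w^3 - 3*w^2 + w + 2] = -4*w^3 + 27*w^2 - 6*w + 1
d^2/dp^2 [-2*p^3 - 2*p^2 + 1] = -12*p - 4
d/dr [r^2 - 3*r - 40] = 2*r - 3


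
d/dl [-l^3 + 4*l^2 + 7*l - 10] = -3*l^2 + 8*l + 7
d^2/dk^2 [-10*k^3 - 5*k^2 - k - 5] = -60*k - 10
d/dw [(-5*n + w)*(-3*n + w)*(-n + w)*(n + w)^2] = -7*n^4 + 44*n^3*w + 18*n^2*w^2 - 28*n*w^3 + 5*w^4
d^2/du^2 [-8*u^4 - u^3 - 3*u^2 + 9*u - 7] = -96*u^2 - 6*u - 6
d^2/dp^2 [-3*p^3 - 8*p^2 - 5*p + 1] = -18*p - 16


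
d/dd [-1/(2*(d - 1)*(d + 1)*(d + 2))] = ((d - 1)*(d + 1) + (d - 1)*(d + 2) + (d + 1)*(d + 2))/(2*(d - 1)^2*(d + 1)^2*(d + 2)^2)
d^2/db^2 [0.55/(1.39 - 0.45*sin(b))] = (0.111375*sin(b)^2 + 0.344025*sin(b) - 0.22275)/(0.45*sin(b) - 1.39)^3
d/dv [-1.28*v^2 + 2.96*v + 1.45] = 2.96 - 2.56*v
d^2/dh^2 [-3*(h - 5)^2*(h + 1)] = 54 - 18*h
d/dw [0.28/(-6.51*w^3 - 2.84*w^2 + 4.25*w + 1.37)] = (5.4684*w^2 + 1.5904*w - 1.19)/(6.51*w^3 + 2.84*w^2 - 4.25*w - 1.37)^2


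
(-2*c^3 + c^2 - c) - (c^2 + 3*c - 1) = -2*c^3 - 4*c + 1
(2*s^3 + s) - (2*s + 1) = 2*s^3 - s - 1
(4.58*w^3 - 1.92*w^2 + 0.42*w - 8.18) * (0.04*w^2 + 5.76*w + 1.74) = 0.1832*w^5 + 26.304*w^4 - 3.0732*w^3 - 1.2488*w^2 - 46.386*w - 14.2332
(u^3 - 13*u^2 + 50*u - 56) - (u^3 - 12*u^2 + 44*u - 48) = -u^2 + 6*u - 8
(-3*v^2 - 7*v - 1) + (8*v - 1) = -3*v^2 + v - 2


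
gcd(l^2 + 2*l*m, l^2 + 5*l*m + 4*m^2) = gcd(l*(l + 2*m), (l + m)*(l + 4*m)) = 1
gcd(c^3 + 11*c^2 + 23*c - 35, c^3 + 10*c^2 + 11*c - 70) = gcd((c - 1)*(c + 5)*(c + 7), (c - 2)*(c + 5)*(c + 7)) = c^2 + 12*c + 35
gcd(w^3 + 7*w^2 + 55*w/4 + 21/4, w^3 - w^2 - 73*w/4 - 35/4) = w^2 + 4*w + 7/4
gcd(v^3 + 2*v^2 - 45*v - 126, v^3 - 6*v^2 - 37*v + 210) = v^2 - v - 42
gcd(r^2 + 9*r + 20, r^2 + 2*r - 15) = r + 5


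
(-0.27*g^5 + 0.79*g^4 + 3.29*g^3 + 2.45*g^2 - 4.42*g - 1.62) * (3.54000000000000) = -0.9558*g^5 + 2.7966*g^4 + 11.6466*g^3 + 8.673*g^2 - 15.6468*g - 5.7348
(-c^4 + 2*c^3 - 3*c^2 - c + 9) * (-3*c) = 3*c^5 - 6*c^4 + 9*c^3 + 3*c^2 - 27*c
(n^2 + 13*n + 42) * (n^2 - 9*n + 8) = n^4 + 4*n^3 - 67*n^2 - 274*n + 336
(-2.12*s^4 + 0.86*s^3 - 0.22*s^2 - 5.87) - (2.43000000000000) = -2.12*s^4 + 0.86*s^3 - 0.22*s^2 - 8.3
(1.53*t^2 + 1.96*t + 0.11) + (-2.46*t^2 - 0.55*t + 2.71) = -0.93*t^2 + 1.41*t + 2.82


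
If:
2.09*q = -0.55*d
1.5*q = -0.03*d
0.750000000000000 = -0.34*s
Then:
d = 0.00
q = 0.00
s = -2.21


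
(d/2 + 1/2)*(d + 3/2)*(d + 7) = d^3/2 + 19*d^2/4 + 19*d/2 + 21/4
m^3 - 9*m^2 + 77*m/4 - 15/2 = (m - 6)*(m - 5/2)*(m - 1/2)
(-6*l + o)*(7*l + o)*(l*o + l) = -42*l^3*o - 42*l^3 + l^2*o^2 + l^2*o + l*o^3 + l*o^2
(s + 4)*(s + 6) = s^2 + 10*s + 24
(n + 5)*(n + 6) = n^2 + 11*n + 30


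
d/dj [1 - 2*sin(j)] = -2*cos(j)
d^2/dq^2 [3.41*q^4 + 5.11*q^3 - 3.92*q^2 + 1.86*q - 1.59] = 40.92*q^2 + 30.66*q - 7.84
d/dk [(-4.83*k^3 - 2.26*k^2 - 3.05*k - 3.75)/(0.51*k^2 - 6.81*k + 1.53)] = (-2.4633*k^4 + 65.7846*k^3 - 5.2236*k^2 - 3.0906*k - 30.204)/(0.2601*k^4 - 6.9462*k^3 + 47.9367*k^2 - 20.8386*k + 2.3409)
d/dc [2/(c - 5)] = -2/(c - 5)^2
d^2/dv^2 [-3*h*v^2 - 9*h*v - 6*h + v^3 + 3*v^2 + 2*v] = -6*h + 6*v + 6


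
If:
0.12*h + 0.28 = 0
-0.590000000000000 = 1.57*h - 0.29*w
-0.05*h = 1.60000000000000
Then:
No Solution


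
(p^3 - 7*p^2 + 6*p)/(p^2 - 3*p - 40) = p*(-p^2 + 7*p - 6)/(-p^2 + 3*p + 40)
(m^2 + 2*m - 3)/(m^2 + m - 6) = (m - 1)/(m - 2)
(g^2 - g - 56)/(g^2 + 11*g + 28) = (g - 8)/(g + 4)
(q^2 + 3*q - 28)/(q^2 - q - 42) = (-q^2 - 3*q + 28)/(-q^2 + q + 42)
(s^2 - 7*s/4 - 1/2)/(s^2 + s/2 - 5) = (4*s + 1)/(2*(2*s + 5))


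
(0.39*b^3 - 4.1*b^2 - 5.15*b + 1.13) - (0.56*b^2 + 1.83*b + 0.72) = 0.39*b^3 - 4.66*b^2 - 6.98*b + 0.41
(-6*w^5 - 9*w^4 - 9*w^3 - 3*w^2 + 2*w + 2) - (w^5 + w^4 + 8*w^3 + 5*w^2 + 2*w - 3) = -7*w^5 - 10*w^4 - 17*w^3 - 8*w^2 + 5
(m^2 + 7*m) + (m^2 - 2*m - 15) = 2*m^2 + 5*m - 15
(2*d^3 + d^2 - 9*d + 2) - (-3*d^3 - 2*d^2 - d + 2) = 5*d^3 + 3*d^2 - 8*d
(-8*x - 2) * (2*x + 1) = -16*x^2 - 12*x - 2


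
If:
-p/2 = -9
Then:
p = 18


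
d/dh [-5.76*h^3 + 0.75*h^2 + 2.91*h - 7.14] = -17.28*h^2 + 1.5*h + 2.91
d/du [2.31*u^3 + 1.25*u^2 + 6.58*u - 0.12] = 6.93*u^2 + 2.5*u + 6.58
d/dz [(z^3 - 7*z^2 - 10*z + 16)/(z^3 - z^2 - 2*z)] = 2*(3*z^4 + 8*z^3 - 22*z^2 + 16*z + 16)/(z^2*(z^4 - 2*z^3 - 3*z^2 + 4*z + 4))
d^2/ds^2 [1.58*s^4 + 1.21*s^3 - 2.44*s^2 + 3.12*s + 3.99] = 18.96*s^2 + 7.26*s - 4.88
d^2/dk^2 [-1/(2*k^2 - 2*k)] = (k*(k - 1) - (2*k - 1)^2)/(k^3*(k - 1)^3)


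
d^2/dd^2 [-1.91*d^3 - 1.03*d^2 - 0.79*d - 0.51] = -11.46*d - 2.06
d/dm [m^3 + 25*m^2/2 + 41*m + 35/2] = 3*m^2 + 25*m + 41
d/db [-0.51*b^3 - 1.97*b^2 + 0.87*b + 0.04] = -1.53*b^2 - 3.94*b + 0.87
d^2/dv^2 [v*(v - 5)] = 2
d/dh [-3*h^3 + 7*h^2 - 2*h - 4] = -9*h^2 + 14*h - 2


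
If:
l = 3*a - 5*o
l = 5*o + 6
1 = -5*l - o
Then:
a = -77/39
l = 1/26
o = -31/26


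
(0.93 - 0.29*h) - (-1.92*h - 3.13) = 1.63*h + 4.06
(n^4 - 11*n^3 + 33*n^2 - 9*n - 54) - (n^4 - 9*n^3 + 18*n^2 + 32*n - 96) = -2*n^3 + 15*n^2 - 41*n + 42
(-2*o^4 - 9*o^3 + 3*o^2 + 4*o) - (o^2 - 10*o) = -2*o^4 - 9*o^3 + 2*o^2 + 14*o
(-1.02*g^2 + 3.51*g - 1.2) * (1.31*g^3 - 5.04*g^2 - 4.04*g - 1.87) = -1.3362*g^5 + 9.7389*g^4 - 15.1416*g^3 - 6.225*g^2 - 1.7157*g + 2.244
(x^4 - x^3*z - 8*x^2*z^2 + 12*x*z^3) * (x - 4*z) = x^5 - 5*x^4*z - 4*x^3*z^2 + 44*x^2*z^3 - 48*x*z^4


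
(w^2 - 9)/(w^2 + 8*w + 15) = (w - 3)/(w + 5)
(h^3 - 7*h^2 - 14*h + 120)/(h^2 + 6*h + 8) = (h^2 - 11*h + 30)/(h + 2)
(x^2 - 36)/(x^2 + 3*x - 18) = (x - 6)/(x - 3)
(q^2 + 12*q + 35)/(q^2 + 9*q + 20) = (q + 7)/(q + 4)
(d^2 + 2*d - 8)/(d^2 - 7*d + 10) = (d + 4)/(d - 5)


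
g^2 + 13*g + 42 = (g + 6)*(g + 7)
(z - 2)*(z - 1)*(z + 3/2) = z^3 - 3*z^2/2 - 5*z/2 + 3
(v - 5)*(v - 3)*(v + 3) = v^3 - 5*v^2 - 9*v + 45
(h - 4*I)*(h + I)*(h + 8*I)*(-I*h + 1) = -I*h^4 + 6*h^3 - 23*I*h^2 + 60*h + 32*I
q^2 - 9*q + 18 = (q - 6)*(q - 3)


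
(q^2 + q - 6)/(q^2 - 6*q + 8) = (q + 3)/(q - 4)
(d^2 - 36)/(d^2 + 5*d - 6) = (d - 6)/(d - 1)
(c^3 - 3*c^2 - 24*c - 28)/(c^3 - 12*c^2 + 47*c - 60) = (c^3 - 3*c^2 - 24*c - 28)/(c^3 - 12*c^2 + 47*c - 60)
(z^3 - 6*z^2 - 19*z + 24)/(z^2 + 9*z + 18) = (z^2 - 9*z + 8)/(z + 6)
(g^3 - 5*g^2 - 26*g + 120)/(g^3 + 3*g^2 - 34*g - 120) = (g - 4)/(g + 4)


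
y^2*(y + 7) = y^3 + 7*y^2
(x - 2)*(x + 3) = x^2 + x - 6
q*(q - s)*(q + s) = q^3 - q*s^2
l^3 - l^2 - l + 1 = (l - 1)^2*(l + 1)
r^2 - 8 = (r - 2*sqrt(2))*(r + 2*sqrt(2))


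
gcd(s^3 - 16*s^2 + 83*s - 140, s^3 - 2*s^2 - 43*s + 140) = s^2 - 9*s + 20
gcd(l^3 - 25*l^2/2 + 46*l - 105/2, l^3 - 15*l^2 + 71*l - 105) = l^2 - 10*l + 21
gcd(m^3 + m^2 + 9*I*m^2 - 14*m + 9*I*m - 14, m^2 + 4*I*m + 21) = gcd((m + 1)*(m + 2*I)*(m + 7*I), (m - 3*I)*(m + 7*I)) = m + 7*I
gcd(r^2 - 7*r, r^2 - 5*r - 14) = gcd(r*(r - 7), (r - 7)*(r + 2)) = r - 7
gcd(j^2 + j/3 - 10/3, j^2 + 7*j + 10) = j + 2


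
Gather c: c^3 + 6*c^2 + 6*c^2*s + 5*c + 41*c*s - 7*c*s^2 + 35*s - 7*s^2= c^3 + c^2*(6*s + 6) + c*(-7*s^2 + 41*s + 5) - 7*s^2 + 35*s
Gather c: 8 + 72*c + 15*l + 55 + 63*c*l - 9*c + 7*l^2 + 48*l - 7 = c*(63*l + 63) + 7*l^2 + 63*l + 56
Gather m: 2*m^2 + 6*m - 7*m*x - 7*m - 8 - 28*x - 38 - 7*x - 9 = 2*m^2 + m*(-7*x - 1) - 35*x - 55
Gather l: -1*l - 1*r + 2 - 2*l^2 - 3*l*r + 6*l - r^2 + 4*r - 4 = -2*l^2 + l*(5 - 3*r) - r^2 + 3*r - 2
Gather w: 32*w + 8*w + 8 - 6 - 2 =40*w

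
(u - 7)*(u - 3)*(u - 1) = u^3 - 11*u^2 + 31*u - 21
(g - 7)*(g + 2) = g^2 - 5*g - 14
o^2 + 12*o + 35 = (o + 5)*(o + 7)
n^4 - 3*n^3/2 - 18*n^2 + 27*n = n*(n - 3/2)*(n - 3*sqrt(2))*(n + 3*sqrt(2))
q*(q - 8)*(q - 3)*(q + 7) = q^4 - 4*q^3 - 53*q^2 + 168*q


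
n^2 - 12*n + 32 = (n - 8)*(n - 4)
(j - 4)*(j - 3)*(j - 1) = j^3 - 8*j^2 + 19*j - 12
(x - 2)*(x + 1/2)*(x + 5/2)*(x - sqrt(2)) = x^4 - sqrt(2)*x^3 + x^3 - 19*x^2/4 - sqrt(2)*x^2 - 5*x/2 + 19*sqrt(2)*x/4 + 5*sqrt(2)/2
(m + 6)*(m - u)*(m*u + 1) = m^3*u - m^2*u^2 + 6*m^2*u + m^2 - 6*m*u^2 - m*u + 6*m - 6*u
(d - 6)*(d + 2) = d^2 - 4*d - 12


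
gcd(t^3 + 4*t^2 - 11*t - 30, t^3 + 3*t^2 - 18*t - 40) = t^2 + 7*t + 10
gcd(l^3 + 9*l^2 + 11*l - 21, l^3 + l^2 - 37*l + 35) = l^2 + 6*l - 7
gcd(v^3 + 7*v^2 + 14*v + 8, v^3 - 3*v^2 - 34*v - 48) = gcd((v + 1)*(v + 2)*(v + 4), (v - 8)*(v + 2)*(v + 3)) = v + 2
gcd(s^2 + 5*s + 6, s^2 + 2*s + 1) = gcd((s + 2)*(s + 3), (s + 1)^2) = 1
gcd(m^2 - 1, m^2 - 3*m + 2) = m - 1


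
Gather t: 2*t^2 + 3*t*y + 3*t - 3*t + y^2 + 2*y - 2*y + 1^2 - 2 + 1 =2*t^2 + 3*t*y + y^2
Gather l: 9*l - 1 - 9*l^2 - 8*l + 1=-9*l^2 + l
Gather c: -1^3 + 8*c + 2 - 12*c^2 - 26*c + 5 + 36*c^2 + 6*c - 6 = 24*c^2 - 12*c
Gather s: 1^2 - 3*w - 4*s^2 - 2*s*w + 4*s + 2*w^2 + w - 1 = -4*s^2 + s*(4 - 2*w) + 2*w^2 - 2*w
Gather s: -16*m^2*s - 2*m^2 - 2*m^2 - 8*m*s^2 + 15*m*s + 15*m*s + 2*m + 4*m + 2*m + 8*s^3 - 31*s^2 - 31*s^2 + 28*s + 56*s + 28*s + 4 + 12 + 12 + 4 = -4*m^2 + 8*m + 8*s^3 + s^2*(-8*m - 62) + s*(-16*m^2 + 30*m + 112) + 32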